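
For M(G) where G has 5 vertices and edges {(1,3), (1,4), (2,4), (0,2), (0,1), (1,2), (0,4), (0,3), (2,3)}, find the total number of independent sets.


An independent set in a graphic matroid is an acyclic edge subset.
G has 5 vertices and 9 edges.
Enumerate all 2^9 = 512 subsets, checking for acyclicity.
Total independent sets = 198.

198


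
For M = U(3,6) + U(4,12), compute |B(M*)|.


(M1+M2)* = M1* + M2*.
M1* = U(3,6), bases: C(6,3) = 20.
M2* = U(8,12), bases: C(12,8) = 495.
|B(M*)| = 20 * 495 = 9900.

9900


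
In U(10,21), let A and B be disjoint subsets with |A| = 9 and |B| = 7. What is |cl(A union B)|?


|A union B| = 9 + 7 = 16 (disjoint).
In U(10,21), cl(S) = S if |S| < 10, else cl(S) = E.
Since 16 >= 10, cl(A union B) = E.
|cl(A union B)| = 21.

21


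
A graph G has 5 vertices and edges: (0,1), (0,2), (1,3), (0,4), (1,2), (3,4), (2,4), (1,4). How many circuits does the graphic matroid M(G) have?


A circuit in a graphic matroid = edge set of a simple cycle.
G has 5 vertices and 8 edges.
Enumerating all minimal edge subsets forming cycles...
Total circuits found: 12.

12


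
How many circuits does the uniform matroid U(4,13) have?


In U(4,13), circuits are the (5)-element subsets.
Any set of 5 elements is dependent, and removing any one element gives
an independent set of size 4, so it is a minimal dependent set.
Number of circuits = (13 choose 5) = 1287.

1287


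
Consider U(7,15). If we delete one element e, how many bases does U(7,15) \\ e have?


Deleting e from U(7,15) gives U(7,14) since n > r.
Bases of U(7,14) = (14 choose 7) = 3432.

3432


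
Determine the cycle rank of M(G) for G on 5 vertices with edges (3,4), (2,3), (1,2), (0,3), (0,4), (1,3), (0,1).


Cycle rank (nullity) = |E| - r(M) = |E| - (|V| - c).
|E| = 7, |V| = 5, c = 1.
Nullity = 7 - (5 - 1) = 7 - 4 = 3.

3


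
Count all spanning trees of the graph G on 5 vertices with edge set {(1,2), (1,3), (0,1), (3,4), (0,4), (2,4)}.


By Kirchhoff's matrix tree theorem, the number of spanning trees equals
the determinant of any cofactor of the Laplacian matrix L.
G has 5 vertices and 6 edges.
Computing the (4 x 4) cofactor determinant gives 12.

12


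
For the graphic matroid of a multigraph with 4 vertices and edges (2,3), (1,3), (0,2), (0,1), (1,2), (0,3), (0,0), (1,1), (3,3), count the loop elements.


In a graphic matroid, a loop is a self-loop edge (u,u) with rank 0.
Examining all 9 edges for self-loops...
Self-loops found: (0,0), (1,1), (3,3)
Number of loops = 3.

3


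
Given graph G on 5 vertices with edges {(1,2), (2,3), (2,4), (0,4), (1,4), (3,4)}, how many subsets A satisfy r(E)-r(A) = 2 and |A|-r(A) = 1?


R(x,y) = sum over A in 2^E of x^(r(E)-r(A)) * y^(|A|-r(A)).
G has 5 vertices, 6 edges. r(E) = 4.
Enumerate all 2^6 = 64 subsets.
Count subsets with r(E)-r(A)=2 and |A|-r(A)=1: 2.

2


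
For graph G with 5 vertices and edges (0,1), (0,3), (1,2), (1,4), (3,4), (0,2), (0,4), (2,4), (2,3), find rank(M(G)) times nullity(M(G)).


r(M) = |V| - c = 5 - 1 = 4.
nullity = |E| - r(M) = 9 - 4 = 5.
Product = 4 * 5 = 20.

20


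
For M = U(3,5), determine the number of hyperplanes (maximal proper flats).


Hyperplanes of U(3,5) are flats of rank 2.
In a uniform matroid, these are exactly the (2)-element subsets.
Count = C(5,2) = (5 * 4) / (1 * 2) = 10.

10


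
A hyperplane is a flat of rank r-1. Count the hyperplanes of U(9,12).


Hyperplanes of U(9,12) are flats of rank 8.
In a uniform matroid, these are exactly the (8)-element subsets.
Count = C(12,8) = 12! / (8! * 4!) = 495.

495


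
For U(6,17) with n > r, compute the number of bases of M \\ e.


Deleting e from U(6,17) gives U(6,16) since n > r.
Bases of U(6,16) = (16 choose 6) = 8008.

8008


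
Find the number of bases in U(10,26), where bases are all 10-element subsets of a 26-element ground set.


Bases of U(10,26) are all 10-element subsets of the 26-element ground set.
Number of bases = C(26,10).
(26 choose 10) = 5311735.

5311735


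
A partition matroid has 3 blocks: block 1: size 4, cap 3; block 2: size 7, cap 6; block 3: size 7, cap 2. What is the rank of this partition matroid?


Rank of a partition matroid = sum of min(|Si|, ci) for each block.
= min(4,3) + min(7,6) + min(7,2)
= 3 + 6 + 2
= 11.

11


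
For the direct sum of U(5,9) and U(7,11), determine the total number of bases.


Bases of a direct sum M1 + M2: |B| = |B(M1)| * |B(M2)|.
|B(U(5,9))| = C(9,5) = 126.
|B(U(7,11))| = C(11,7) = 330.
Total bases = 126 * 330 = 41580.

41580


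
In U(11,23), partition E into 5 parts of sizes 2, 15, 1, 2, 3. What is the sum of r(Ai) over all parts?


r(Ai) = min(|Ai|, 11) for each part.
Sum = min(2,11) + min(15,11) + min(1,11) + min(2,11) + min(3,11)
    = 2 + 11 + 1 + 2 + 3
    = 19.

19


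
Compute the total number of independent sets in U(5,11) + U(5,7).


For a direct sum, |I(M1+M2)| = |I(M1)| * |I(M2)|.
|I(U(5,11))| = sum C(11,k) for k=0..5 = 1024.
|I(U(5,7))| = sum C(7,k) for k=0..5 = 120.
Total = 1024 * 120 = 122880.

122880


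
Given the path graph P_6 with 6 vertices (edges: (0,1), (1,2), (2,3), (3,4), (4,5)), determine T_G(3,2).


A path on 6 vertices is a tree with 5 edges.
T(x,y) = x^(5) for any tree.
T(3,2) = 3^5 = 243.

243


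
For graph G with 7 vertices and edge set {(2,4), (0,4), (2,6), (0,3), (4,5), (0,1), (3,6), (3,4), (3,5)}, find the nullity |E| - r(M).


Cycle rank (nullity) = |E| - r(M) = |E| - (|V| - c).
|E| = 9, |V| = 7, c = 1.
Nullity = 9 - (7 - 1) = 9 - 6 = 3.

3


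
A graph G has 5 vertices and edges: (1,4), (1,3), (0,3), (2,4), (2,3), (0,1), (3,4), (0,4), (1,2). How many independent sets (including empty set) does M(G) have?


An independent set in a graphic matroid is an acyclic edge subset.
G has 5 vertices and 9 edges.
Enumerate all 2^9 = 512 subsets, checking for acyclicity.
Total independent sets = 198.

198


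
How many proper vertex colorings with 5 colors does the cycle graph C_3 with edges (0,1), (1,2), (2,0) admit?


P(C_3, k) = (k-1)^3 + (-1)^3*(k-1).
P(5) = (4)^3 - 4
= 64 - 4 = 60.

60


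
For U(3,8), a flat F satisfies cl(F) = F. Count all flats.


Flats of U(3,8): every subset of size < 3 is a flat, plus E itself.
Count = C(8,0) + C(8,1) + C(8,2) + 1
     = 1 + 8 + 28 + 1
     = 38.

38


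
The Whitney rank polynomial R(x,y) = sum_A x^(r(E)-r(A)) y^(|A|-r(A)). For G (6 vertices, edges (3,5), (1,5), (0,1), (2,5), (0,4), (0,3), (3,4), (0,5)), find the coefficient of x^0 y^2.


R(x,y) = sum over A in 2^E of x^(r(E)-r(A)) * y^(|A|-r(A)).
G has 6 vertices, 8 edges. r(E) = 5.
Enumerate all 2^8 = 256 subsets.
Count subsets with r(E)-r(A)=0 and |A|-r(A)=2: 7.

7


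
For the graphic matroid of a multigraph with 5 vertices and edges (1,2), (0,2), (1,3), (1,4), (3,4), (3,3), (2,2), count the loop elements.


In a graphic matroid, a loop is a self-loop edge (u,u) with rank 0.
Examining all 7 edges for self-loops...
Self-loops found: (3,3), (2,2)
Number of loops = 2.

2


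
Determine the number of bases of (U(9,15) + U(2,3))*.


(M1+M2)* = M1* + M2*.
M1* = U(6,15), bases: C(15,6) = 5005.
M2* = U(1,3), bases: C(3,1) = 3.
|B(M*)| = 5005 * 3 = 15015.

15015


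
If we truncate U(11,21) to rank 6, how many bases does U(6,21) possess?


Truncating U(11,21) to rank 6 gives U(6,21).
Bases of U(6,21) are all 6-element subsets of 21 elements.
Number of bases = (21 choose 6) = 54264.

54264


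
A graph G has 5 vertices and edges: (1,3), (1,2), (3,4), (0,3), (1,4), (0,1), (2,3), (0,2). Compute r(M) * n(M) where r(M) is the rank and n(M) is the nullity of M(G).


r(M) = |V| - c = 5 - 1 = 4.
nullity = |E| - r(M) = 8 - 4 = 4.
Product = 4 * 4 = 16.

16


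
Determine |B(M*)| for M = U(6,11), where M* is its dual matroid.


The dual of U(r,n) is U(n-r, n) = U(5,11).
Bases of U(5,11) are all (5)-element subsets.
|B(M*)| = (11 choose 5) = 462.

462


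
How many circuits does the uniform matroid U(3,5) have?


In U(3,5), circuits are the (4)-element subsets.
Any set of 4 elements is dependent, and removing any one element gives
an independent set of size 3, so it is a minimal dependent set.
Number of circuits = (5 choose 4) = 5.

5


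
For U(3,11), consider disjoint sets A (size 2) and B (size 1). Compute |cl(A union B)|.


|A union B| = 2 + 1 = 3 (disjoint).
In U(3,11), cl(S) = S if |S| < 3, else cl(S) = E.
Since 3 >= 3, cl(A union B) = E.
|cl(A union B)| = 11.

11


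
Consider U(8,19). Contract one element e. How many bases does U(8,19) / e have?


Contracting e from U(8,19) gives U(7,18).
Bases of U(7,18) = C(18,7) = 18! / (7! * 11!) = 31824.

31824


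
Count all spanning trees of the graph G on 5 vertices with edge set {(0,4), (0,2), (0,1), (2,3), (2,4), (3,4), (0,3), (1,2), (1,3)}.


By Kirchhoff's matrix tree theorem, the number of spanning trees equals
the determinant of any cofactor of the Laplacian matrix L.
G has 5 vertices and 9 edges.
Computing the (4 x 4) cofactor determinant gives 75.

75


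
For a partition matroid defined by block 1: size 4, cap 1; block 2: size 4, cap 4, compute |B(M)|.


A basis picks exactly ci elements from block i.
Number of bases = product of C(|Si|, ci).
= C(4,1) * C(4,4)
= 4 * 1
= 4.

4


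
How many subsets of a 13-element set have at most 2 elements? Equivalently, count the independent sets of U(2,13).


Independent sets of U(2,13) are all subsets of size <= 2.
Count = C(13,0) + C(13,1) + C(13,2)
     = 1 + 13 + 78
     = 92.

92


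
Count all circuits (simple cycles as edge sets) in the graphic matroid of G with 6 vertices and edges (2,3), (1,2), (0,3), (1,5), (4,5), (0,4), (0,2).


A circuit in a graphic matroid = edge set of a simple cycle.
G has 6 vertices and 7 edges.
Enumerating all minimal edge subsets forming cycles...
Total circuits found: 3.

3


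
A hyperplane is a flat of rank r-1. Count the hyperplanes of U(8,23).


Hyperplanes of U(8,23) are flats of rank 7.
In a uniform matroid, these are exactly the (7)-element subsets.
Count = C(23,7) = 245157.

245157


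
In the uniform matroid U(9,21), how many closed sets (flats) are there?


Flats of U(9,21): every subset of size < 9 is a flat, plus E itself.
Count = (21 choose 0) + (21 choose 1) + (21 choose 2) + (21 choose 3) + (21 choose 4) + (21 choose 5) + (21 choose 6) + (21 choose 7) + (21 choose 8) + 1
     = 1 + 21 + 210 + 1330 + 5985 + 20349 + 54264 + 116280 + 203490 + 1
     = 401931.

401931


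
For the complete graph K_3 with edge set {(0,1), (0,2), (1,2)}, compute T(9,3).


T(K_3; x,y) = x^2 + x + y.
T(9,3) = 81 + 9 + 3 = 93.

93


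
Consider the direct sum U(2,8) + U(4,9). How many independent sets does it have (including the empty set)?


For a direct sum, |I(M1+M2)| = |I(M1)| * |I(M2)|.
|I(U(2,8))| = sum C(8,k) for k=0..2 = 37.
|I(U(4,9))| = sum C(9,k) for k=0..4 = 256.
Total = 37 * 256 = 9472.

9472


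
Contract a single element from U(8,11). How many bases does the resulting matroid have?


Contracting e from U(8,11) gives U(7,10).
Bases of U(7,10) = (10 choose 7) = 120.

120


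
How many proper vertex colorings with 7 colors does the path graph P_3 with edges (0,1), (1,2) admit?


P(P_3, k) = k * (k-1)^(2).
P(7) = 7 * 6^2 = 7 * 36 = 252.

252


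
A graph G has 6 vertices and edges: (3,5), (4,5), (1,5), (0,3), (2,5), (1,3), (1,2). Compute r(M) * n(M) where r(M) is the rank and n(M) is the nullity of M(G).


r(M) = |V| - c = 6 - 1 = 5.
nullity = |E| - r(M) = 7 - 5 = 2.
Product = 5 * 2 = 10.

10


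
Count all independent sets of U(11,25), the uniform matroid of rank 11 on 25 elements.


Independent sets of U(11,25) are all subsets of size <= 11.
Count = (25 choose 0) + (25 choose 1) + (25 choose 2) + (25 choose 3) + (25 choose 4) + (25 choose 5) + (25 choose 6) + (25 choose 7) + (25 choose 8) + (25 choose 9) + (25 choose 10) + (25 choose 11)
     = 1 + 25 + 300 + 2300 + 12650 + 53130 + 177100 + 480700 + 1081575 + 2042975 + 3268760 + 4457400
     = 11576916.

11576916


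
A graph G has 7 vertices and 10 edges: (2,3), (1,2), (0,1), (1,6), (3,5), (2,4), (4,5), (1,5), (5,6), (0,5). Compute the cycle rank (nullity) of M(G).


Cycle rank (nullity) = |E| - r(M) = |E| - (|V| - c).
|E| = 10, |V| = 7, c = 1.
Nullity = 10 - (7 - 1) = 10 - 6 = 4.

4


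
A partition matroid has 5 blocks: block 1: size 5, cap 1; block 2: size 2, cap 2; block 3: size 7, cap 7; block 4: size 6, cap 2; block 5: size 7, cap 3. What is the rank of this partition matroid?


Rank of a partition matroid = sum of min(|Si|, ci) for each block.
= min(5,1) + min(2,2) + min(7,7) + min(6,2) + min(7,3)
= 1 + 2 + 7 + 2 + 3
= 15.

15


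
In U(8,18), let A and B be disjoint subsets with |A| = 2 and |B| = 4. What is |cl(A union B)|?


|A union B| = 2 + 4 = 6 (disjoint).
In U(8,18), cl(S) = S if |S| < 8, else cl(S) = E.
Since 6 < 8, cl(A union B) = A union B.
|cl(A union B)| = 6.

6


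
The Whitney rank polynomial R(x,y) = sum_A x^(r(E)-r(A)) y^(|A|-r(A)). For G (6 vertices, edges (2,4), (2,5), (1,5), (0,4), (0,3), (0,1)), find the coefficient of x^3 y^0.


R(x,y) = sum over A in 2^E of x^(r(E)-r(A)) * y^(|A|-r(A)).
G has 6 vertices, 6 edges. r(E) = 5.
Enumerate all 2^6 = 64 subsets.
Count subsets with r(E)-r(A)=3 and |A|-r(A)=0: 15.

15


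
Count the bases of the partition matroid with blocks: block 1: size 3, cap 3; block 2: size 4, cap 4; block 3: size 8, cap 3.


A basis picks exactly ci elements from block i.
Number of bases = product of C(|Si|, ci).
= C(3,3) * C(4,4) * C(8,3)
= 1 * 1 * 56
= 56.

56


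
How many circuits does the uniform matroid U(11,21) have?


In U(11,21), circuits are the (12)-element subsets.
Any set of 12 elements is dependent, and removing any one element gives
an independent set of size 11, so it is a minimal dependent set.
Number of circuits = (21 choose 12) = 293930.

293930


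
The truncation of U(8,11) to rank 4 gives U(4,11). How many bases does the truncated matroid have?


Truncating U(8,11) to rank 4 gives U(4,11).
Bases of U(4,11) are all 4-element subsets of 11 elements.
Number of bases = (11 choose 4) = 330.

330


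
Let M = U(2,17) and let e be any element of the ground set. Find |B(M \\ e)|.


Deleting e from U(2,17) gives U(2,16) since n > r.
Bases of U(2,16) = C(16,2) = 16! / (2! * 14!) = 120.

120


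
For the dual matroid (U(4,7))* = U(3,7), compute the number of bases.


The dual of U(r,n) is U(n-r, n) = U(3,7).
Bases of U(3,7) are all (3)-element subsets.
|B(M*)| = C(7,3) = 7! / (3! * 4!) = 35.

35


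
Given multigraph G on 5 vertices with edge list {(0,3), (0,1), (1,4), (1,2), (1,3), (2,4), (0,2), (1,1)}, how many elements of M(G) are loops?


In a graphic matroid, a loop is a self-loop edge (u,u) with rank 0.
Examining all 8 edges for self-loops...
Self-loops found: (1,1)
Number of loops = 1.

1


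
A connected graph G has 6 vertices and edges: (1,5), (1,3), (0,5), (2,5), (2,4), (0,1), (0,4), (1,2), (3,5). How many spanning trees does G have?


By Kirchhoff's matrix tree theorem, the number of spanning trees equals
the determinant of any cofactor of the Laplacian matrix L.
G has 6 vertices and 9 edges.
Computing the (5 x 5) cofactor determinant gives 60.

60


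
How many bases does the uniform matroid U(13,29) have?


Bases of U(13,29) are all 13-element subsets of the 29-element ground set.
Number of bases = C(29,13).
C(29,13) = 29! / (13! * 16!) = 67863915.

67863915


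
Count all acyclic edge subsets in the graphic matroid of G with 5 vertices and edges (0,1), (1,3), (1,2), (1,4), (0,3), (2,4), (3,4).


An independent set in a graphic matroid is an acyclic edge subset.
G has 5 vertices and 7 edges.
Enumerate all 2^7 = 128 subsets, checking for acyclicity.
Total independent sets = 82.

82


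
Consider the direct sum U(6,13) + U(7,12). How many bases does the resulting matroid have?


Bases of a direct sum M1 + M2: |B| = |B(M1)| * |B(M2)|.
|B(U(6,13))| = C(13,6) = 1716.
|B(U(7,12))| = C(12,7) = 792.
Total bases = 1716 * 792 = 1359072.

1359072


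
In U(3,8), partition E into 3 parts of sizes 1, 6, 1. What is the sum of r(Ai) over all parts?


r(Ai) = min(|Ai|, 3) for each part.
Sum = min(1,3) + min(6,3) + min(1,3)
    = 1 + 3 + 1
    = 5.

5


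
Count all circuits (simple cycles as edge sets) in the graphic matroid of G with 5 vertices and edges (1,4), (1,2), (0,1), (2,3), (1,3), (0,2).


A circuit in a graphic matroid = edge set of a simple cycle.
G has 5 vertices and 6 edges.
Enumerating all minimal edge subsets forming cycles...
Total circuits found: 3.

3


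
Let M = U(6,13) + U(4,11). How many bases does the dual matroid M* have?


(M1+M2)* = M1* + M2*.
M1* = U(7,13), bases: C(13,7) = 1716.
M2* = U(7,11), bases: C(11,7) = 330.
|B(M*)| = 1716 * 330 = 566280.

566280


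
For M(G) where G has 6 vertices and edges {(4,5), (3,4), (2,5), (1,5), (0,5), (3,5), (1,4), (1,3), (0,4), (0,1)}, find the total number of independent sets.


An independent set in a graphic matroid is an acyclic edge subset.
G has 6 vertices and 10 edges.
Enumerate all 2^10 = 1024 subsets, checking for acyclicity.
Total independent sets = 396.

396


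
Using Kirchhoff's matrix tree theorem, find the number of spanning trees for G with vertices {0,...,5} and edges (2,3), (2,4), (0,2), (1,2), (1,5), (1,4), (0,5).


By Kirchhoff's matrix tree theorem, the number of spanning trees equals
the determinant of any cofactor of the Laplacian matrix L.
G has 6 vertices and 7 edges.
Computing the (5 x 5) cofactor determinant gives 11.

11


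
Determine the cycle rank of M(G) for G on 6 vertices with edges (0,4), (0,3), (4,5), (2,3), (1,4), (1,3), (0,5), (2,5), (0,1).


Cycle rank (nullity) = |E| - r(M) = |E| - (|V| - c).
|E| = 9, |V| = 6, c = 1.
Nullity = 9 - (6 - 1) = 9 - 5 = 4.

4


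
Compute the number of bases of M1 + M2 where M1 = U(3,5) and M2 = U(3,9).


Bases of a direct sum M1 + M2: |B| = |B(M1)| * |B(M2)|.
|B(U(3,5))| = C(5,3) = 10.
|B(U(3,9))| = C(9,3) = 84.
Total bases = 10 * 84 = 840.

840


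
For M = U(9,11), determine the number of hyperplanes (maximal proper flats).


Hyperplanes of U(9,11) are flats of rank 8.
In a uniform matroid, these are exactly the (8)-element subsets.
Count = C(11,8) = 165.

165


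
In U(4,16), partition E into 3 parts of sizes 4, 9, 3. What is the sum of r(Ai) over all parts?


r(Ai) = min(|Ai|, 4) for each part.
Sum = min(4,4) + min(9,4) + min(3,4)
    = 4 + 4 + 3
    = 11.

11


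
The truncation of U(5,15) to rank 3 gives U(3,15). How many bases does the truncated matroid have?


Truncating U(5,15) to rank 3 gives U(3,15).
Bases of U(3,15) are all 3-element subsets of 15 elements.
Number of bases = (15 choose 3) = 455.

455


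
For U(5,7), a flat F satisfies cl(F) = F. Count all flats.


Flats of U(5,7): every subset of size < 5 is a flat, plus E itself.
Count = (7 choose 0) + (7 choose 1) + (7 choose 2) + (7 choose 3) + (7 choose 4) + 1
     = 1 + 7 + 21 + 35 + 35 + 1
     = 100.

100


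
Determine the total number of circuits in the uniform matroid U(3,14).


In U(3,14), circuits are the (4)-element subsets.
Any set of 4 elements is dependent, and removing any one element gives
an independent set of size 3, so it is a minimal dependent set.
Number of circuits = C(14,4) = 14! / (4! * 10!) = 1001.

1001


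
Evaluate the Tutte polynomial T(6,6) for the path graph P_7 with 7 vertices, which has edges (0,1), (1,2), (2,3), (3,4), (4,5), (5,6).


A path on 7 vertices is a tree with 6 edges.
T(x,y) = x^(6) for any tree.
T(6,6) = 6^6 = 46656.

46656


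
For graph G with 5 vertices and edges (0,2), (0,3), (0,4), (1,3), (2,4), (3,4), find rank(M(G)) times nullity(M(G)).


r(M) = |V| - c = 5 - 1 = 4.
nullity = |E| - r(M) = 6 - 4 = 2.
Product = 4 * 2 = 8.

8


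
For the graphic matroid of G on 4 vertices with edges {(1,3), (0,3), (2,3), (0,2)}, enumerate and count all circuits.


A circuit in a graphic matroid = edge set of a simple cycle.
G has 4 vertices and 4 edges.
Enumerating all minimal edge subsets forming cycles...
Total circuits found: 1.

1


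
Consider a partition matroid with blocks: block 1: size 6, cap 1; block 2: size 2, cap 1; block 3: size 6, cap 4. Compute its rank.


Rank of a partition matroid = sum of min(|Si|, ci) for each block.
= min(6,1) + min(2,1) + min(6,4)
= 1 + 1 + 4
= 6.

6


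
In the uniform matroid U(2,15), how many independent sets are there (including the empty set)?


Independent sets of U(2,15) are all subsets of size <= 2.
Count = C(15,0) + C(15,1) + C(15,2)
     = 1 + 15 + 105
     = 121.

121


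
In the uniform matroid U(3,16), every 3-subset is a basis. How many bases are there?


Bases of U(3,16) are all 3-element subsets of the 16-element ground set.
Number of bases = C(16,3).
C(16,3) = 16! / (3! * 13!) = 560.

560


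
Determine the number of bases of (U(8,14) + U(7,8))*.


(M1+M2)* = M1* + M2*.
M1* = U(6,14), bases: C(14,6) = 3003.
M2* = U(1,8), bases: C(8,1) = 8.
|B(M*)| = 3003 * 8 = 24024.

24024


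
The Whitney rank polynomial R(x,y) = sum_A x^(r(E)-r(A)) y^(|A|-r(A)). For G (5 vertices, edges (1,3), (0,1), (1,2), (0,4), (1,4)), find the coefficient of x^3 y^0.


R(x,y) = sum over A in 2^E of x^(r(E)-r(A)) * y^(|A|-r(A)).
G has 5 vertices, 5 edges. r(E) = 4.
Enumerate all 2^5 = 32 subsets.
Count subsets with r(E)-r(A)=3 and |A|-r(A)=0: 5.

5


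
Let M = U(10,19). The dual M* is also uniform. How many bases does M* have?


The dual of U(r,n) is U(n-r, n) = U(9,19).
Bases of U(9,19) are all (9)-element subsets.
|B(M*)| = (19 choose 9) = 92378.

92378


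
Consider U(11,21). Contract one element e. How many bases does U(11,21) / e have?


Contracting e from U(11,21) gives U(10,20).
Bases of U(10,20) = (20 choose 10) = 184756.

184756


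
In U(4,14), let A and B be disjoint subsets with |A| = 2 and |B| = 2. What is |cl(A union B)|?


|A union B| = 2 + 2 = 4 (disjoint).
In U(4,14), cl(S) = S if |S| < 4, else cl(S) = E.
Since 4 >= 4, cl(A union B) = E.
|cl(A union B)| = 14.

14


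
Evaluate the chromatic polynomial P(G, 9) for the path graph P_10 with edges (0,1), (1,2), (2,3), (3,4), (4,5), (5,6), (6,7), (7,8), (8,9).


P(P_10, k) = k * (k-1)^(9).
P(9) = 9 * 8^9 = 9 * 134217728 = 1207959552.

1207959552


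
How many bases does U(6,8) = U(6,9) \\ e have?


Deleting e from U(6,9) gives U(6,8) since n > r.
Bases of U(6,8) = C(8,6) = 8! / (6! * 2!) = 28.

28


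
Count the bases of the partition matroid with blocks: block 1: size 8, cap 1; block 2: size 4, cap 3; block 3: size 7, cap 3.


A basis picks exactly ci elements from block i.
Number of bases = product of C(|Si|, ci).
= C(8,1) * C(4,3) * C(7,3)
= 8 * 4 * 35
= 1120.

1120


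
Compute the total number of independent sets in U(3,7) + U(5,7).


For a direct sum, |I(M1+M2)| = |I(M1)| * |I(M2)|.
|I(U(3,7))| = sum C(7,k) for k=0..3 = 64.
|I(U(5,7))| = sum C(7,k) for k=0..5 = 120.
Total = 64 * 120 = 7680.

7680


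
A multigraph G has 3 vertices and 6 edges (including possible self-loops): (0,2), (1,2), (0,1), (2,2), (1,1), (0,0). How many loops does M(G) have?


In a graphic matroid, a loop is a self-loop edge (u,u) with rank 0.
Examining all 6 edges for self-loops...
Self-loops found: (2,2), (1,1), (0,0)
Number of loops = 3.

3


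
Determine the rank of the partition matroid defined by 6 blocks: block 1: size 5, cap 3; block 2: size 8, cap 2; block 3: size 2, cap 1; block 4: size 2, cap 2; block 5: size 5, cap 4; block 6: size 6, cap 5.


Rank of a partition matroid = sum of min(|Si|, ci) for each block.
= min(5,3) + min(8,2) + min(2,1) + min(2,2) + min(5,4) + min(6,5)
= 3 + 2 + 1 + 2 + 4 + 5
= 17.

17


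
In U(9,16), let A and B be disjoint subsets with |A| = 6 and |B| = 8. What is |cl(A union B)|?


|A union B| = 6 + 8 = 14 (disjoint).
In U(9,16), cl(S) = S if |S| < 9, else cl(S) = E.
Since 14 >= 9, cl(A union B) = E.
|cl(A union B)| = 16.

16


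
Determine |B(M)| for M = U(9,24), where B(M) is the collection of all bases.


Bases of U(9,24) are all 9-element subsets of the 24-element ground set.
Number of bases = C(24,9).
(24 choose 9) = 1307504.

1307504


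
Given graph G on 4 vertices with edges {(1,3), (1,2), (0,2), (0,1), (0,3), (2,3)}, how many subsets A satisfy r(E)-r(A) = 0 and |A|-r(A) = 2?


R(x,y) = sum over A in 2^E of x^(r(E)-r(A)) * y^(|A|-r(A)).
G has 4 vertices, 6 edges. r(E) = 3.
Enumerate all 2^6 = 64 subsets.
Count subsets with r(E)-r(A)=0 and |A|-r(A)=2: 6.

6


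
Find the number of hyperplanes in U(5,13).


Hyperplanes of U(5,13) are flats of rank 4.
In a uniform matroid, these are exactly the (4)-element subsets.
Count = C(13,4) = (13 * 12 * 11 * 10) / (1 * 2 * 3 * 4) = 715.

715


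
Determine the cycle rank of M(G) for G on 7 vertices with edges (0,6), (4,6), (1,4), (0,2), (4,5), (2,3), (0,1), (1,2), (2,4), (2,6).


Cycle rank (nullity) = |E| - r(M) = |E| - (|V| - c).
|E| = 10, |V| = 7, c = 1.
Nullity = 10 - (7 - 1) = 10 - 6 = 4.

4


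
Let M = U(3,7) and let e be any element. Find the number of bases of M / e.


Contracting e from U(3,7) gives U(2,6).
Bases of U(2,6) = C(6,2) = 6! / (2! * 4!) = 15.

15


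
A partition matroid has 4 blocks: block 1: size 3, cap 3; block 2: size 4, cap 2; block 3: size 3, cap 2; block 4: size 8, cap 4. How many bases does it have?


A basis picks exactly ci elements from block i.
Number of bases = product of C(|Si|, ci).
= C(3,3) * C(4,2) * C(3,2) * C(8,4)
= 1 * 6 * 3 * 70
= 1260.

1260


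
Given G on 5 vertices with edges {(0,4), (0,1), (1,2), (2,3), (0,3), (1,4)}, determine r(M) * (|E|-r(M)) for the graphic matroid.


r(M) = |V| - c = 5 - 1 = 4.
nullity = |E| - r(M) = 6 - 4 = 2.
Product = 4 * 2 = 8.

8


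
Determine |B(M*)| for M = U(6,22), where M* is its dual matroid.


The dual of U(r,n) is U(n-r, n) = U(16,22).
Bases of U(16,22) are all (16)-element subsets.
|B(M*)| = C(22,16) = 22! / (16! * 6!) = 74613.

74613


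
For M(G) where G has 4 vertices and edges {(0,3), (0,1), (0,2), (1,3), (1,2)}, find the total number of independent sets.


An independent set in a graphic matroid is an acyclic edge subset.
G has 4 vertices and 5 edges.
Enumerate all 2^5 = 32 subsets, checking for acyclicity.
Total independent sets = 24.

24


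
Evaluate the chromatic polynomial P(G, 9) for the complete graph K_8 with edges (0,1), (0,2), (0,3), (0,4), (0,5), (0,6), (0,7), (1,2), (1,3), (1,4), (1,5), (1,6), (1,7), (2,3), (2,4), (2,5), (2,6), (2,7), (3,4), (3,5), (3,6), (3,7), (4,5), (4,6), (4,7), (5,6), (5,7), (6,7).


P(K_8, k) = k(k-1)(k-2)...(k-7).
P(9) = (9) * (8) * (7) * (6) * (5) * (4) * (3) * (2) = 362880.

362880


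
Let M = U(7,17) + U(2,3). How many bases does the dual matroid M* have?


(M1+M2)* = M1* + M2*.
M1* = U(10,17), bases: C(17,10) = 19448.
M2* = U(1,3), bases: C(3,1) = 3.
|B(M*)| = 19448 * 3 = 58344.

58344


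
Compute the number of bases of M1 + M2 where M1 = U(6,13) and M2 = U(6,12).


Bases of a direct sum M1 + M2: |B| = |B(M1)| * |B(M2)|.
|B(U(6,13))| = C(13,6) = 1716.
|B(U(6,12))| = C(12,6) = 924.
Total bases = 1716 * 924 = 1585584.

1585584


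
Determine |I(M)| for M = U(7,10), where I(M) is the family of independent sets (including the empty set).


Independent sets of U(7,10) are all subsets of size <= 7.
Count = (10 choose 0) + (10 choose 1) + (10 choose 2) + (10 choose 3) + (10 choose 4) + (10 choose 5) + (10 choose 6) + (10 choose 7)
     = 1 + 10 + 45 + 120 + 210 + 252 + 210 + 120
     = 968.

968


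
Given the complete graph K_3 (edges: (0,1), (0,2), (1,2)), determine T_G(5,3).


T(K_3; x,y) = x^2 + x + y.
T(5,3) = 25 + 5 + 3 = 33.

33


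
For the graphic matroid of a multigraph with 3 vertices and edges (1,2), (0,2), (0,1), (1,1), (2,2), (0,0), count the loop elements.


In a graphic matroid, a loop is a self-loop edge (u,u) with rank 0.
Examining all 6 edges for self-loops...
Self-loops found: (1,1), (2,2), (0,0)
Number of loops = 3.

3


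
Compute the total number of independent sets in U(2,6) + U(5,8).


For a direct sum, |I(M1+M2)| = |I(M1)| * |I(M2)|.
|I(U(2,6))| = sum C(6,k) for k=0..2 = 22.
|I(U(5,8))| = sum C(8,k) for k=0..5 = 219.
Total = 22 * 219 = 4818.

4818


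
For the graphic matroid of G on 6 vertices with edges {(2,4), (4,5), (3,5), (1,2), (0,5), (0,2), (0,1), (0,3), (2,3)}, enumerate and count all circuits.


A circuit in a graphic matroid = edge set of a simple cycle.
G has 6 vertices and 9 edges.
Enumerating all minimal edge subsets forming cycles...
Total circuits found: 12.

12


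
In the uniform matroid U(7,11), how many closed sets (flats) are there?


Flats of U(7,11): every subset of size < 7 is a flat, plus E itself.
Count = (11 choose 0) + (11 choose 1) + (11 choose 2) + (11 choose 3) + (11 choose 4) + (11 choose 5) + (11 choose 6) + 1
     = 1 + 11 + 55 + 165 + 330 + 462 + 462 + 1
     = 1487.

1487


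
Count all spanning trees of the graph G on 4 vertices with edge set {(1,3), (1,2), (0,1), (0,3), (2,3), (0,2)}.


By Kirchhoff's matrix tree theorem, the number of spanning trees equals
the determinant of any cofactor of the Laplacian matrix L.
G has 4 vertices and 6 edges.
Computing the (3 x 3) cofactor determinant gives 16.

16


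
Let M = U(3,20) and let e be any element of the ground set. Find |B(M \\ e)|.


Deleting e from U(3,20) gives U(3,19) since n > r.
Bases of U(3,19) = C(19,3) = 19! / (3! * 16!) = 969.

969


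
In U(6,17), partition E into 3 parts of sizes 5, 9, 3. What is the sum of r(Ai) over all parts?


r(Ai) = min(|Ai|, 6) for each part.
Sum = min(5,6) + min(9,6) + min(3,6)
    = 5 + 6 + 3
    = 14.

14


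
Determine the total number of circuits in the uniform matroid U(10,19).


In U(10,19), circuits are the (11)-element subsets.
Any set of 11 elements is dependent, and removing any one element gives
an independent set of size 10, so it is a minimal dependent set.
Number of circuits = C(19,11) = 75582.

75582


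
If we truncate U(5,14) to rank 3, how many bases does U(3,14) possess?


Truncating U(5,14) to rank 3 gives U(3,14).
Bases of U(3,14) are all 3-element subsets of 14 elements.
Number of bases = C(14,3) = 14! / (3! * 11!) = 364.

364


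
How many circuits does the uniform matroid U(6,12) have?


In U(6,12), circuits are the (7)-element subsets.
Any set of 7 elements is dependent, and removing any one element gives
an independent set of size 6, so it is a minimal dependent set.
Number of circuits = (12 choose 7) = 792.

792


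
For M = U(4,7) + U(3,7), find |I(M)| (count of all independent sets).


For a direct sum, |I(M1+M2)| = |I(M1)| * |I(M2)|.
|I(U(4,7))| = sum C(7,k) for k=0..4 = 99.
|I(U(3,7))| = sum C(7,k) for k=0..3 = 64.
Total = 99 * 64 = 6336.

6336


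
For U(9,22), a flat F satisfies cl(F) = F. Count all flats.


Flats of U(9,22): every subset of size < 9 is a flat, plus E itself.
Count = (22 choose 0) + (22 choose 1) + (22 choose 2) + (22 choose 3) + (22 choose 4) + (22 choose 5) + (22 choose 6) + (22 choose 7) + (22 choose 8) + 1
     = 1 + 22 + 231 + 1540 + 7315 + 26334 + 74613 + 170544 + 319770 + 1
     = 600371.

600371


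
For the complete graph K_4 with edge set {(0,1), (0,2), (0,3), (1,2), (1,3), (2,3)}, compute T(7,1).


T(K_4; x,y) = x^3 + 3x^2 + 4xy + 2x + y^3 + 3y^2 + 2y.
Substituting x=7, y=1:
= 343 + 147 + 28 + 14 + 1 + 3 + 2
= 538.

538


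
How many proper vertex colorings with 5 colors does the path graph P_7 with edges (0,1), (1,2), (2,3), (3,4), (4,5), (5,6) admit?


P(P_7, k) = k * (k-1)^(6).
P(5) = 5 * 4^6 = 5 * 4096 = 20480.

20480


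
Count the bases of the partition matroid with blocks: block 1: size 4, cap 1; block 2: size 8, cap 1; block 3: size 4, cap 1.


A basis picks exactly ci elements from block i.
Number of bases = product of C(|Si|, ci).
= C(4,1) * C(8,1) * C(4,1)
= 4 * 8 * 4
= 128.

128


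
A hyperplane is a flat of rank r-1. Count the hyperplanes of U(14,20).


Hyperplanes of U(14,20) are flats of rank 13.
In a uniform matroid, these are exactly the (13)-element subsets.
Count = C(20,13) = 20! / (13! * 7!) = 77520.

77520


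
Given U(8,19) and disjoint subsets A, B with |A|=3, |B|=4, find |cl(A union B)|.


|A union B| = 3 + 4 = 7 (disjoint).
In U(8,19), cl(S) = S if |S| < 8, else cl(S) = E.
Since 7 < 8, cl(A union B) = A union B.
|cl(A union B)| = 7.

7


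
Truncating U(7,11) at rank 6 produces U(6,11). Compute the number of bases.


Truncating U(7,11) to rank 6 gives U(6,11).
Bases of U(6,11) are all 6-element subsets of 11 elements.
Number of bases = C(11,6) = 11! / (6! * 5!) = 462.

462


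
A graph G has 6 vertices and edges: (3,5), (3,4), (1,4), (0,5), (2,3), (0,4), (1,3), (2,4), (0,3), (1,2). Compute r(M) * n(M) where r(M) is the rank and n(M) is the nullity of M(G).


r(M) = |V| - c = 6 - 1 = 5.
nullity = |E| - r(M) = 10 - 5 = 5.
Product = 5 * 5 = 25.

25


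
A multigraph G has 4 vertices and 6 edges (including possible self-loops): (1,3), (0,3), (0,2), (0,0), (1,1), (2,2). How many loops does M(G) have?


In a graphic matroid, a loop is a self-loop edge (u,u) with rank 0.
Examining all 6 edges for self-loops...
Self-loops found: (0,0), (1,1), (2,2)
Number of loops = 3.

3


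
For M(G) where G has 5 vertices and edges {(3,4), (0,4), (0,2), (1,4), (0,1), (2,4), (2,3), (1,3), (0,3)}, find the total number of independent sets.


An independent set in a graphic matroid is an acyclic edge subset.
G has 5 vertices and 9 edges.
Enumerate all 2^9 = 512 subsets, checking for acyclicity.
Total independent sets = 198.

198


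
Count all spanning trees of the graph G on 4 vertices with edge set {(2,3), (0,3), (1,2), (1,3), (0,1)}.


By Kirchhoff's matrix tree theorem, the number of spanning trees equals
the determinant of any cofactor of the Laplacian matrix L.
G has 4 vertices and 5 edges.
Computing the (3 x 3) cofactor determinant gives 8.

8


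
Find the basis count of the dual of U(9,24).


The dual of U(r,n) is U(n-r, n) = U(15,24).
Bases of U(15,24) are all (15)-element subsets.
|B(M*)| = (24 choose 15) = 1307504.

1307504


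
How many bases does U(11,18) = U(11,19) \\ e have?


Deleting e from U(11,19) gives U(11,18) since n > r.
Bases of U(11,18) = (18 choose 11) = 31824.

31824


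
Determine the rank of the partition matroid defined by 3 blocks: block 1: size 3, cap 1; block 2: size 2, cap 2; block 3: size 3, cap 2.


Rank of a partition matroid = sum of min(|Si|, ci) for each block.
= min(3,1) + min(2,2) + min(3,2)
= 1 + 2 + 2
= 5.

5


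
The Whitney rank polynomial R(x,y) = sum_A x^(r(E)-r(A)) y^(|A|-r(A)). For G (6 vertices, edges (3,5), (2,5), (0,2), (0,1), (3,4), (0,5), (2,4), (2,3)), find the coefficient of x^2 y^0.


R(x,y) = sum over A in 2^E of x^(r(E)-r(A)) * y^(|A|-r(A)).
G has 6 vertices, 8 edges. r(E) = 5.
Enumerate all 2^8 = 256 subsets.
Count subsets with r(E)-r(A)=2 and |A|-r(A)=0: 53.

53


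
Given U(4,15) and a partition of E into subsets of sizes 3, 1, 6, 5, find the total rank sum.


r(Ai) = min(|Ai|, 4) for each part.
Sum = min(3,4) + min(1,4) + min(6,4) + min(5,4)
    = 3 + 1 + 4 + 4
    = 12.

12


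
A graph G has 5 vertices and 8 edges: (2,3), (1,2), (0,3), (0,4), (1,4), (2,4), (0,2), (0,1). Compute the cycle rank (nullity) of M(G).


Cycle rank (nullity) = |E| - r(M) = |E| - (|V| - c).
|E| = 8, |V| = 5, c = 1.
Nullity = 8 - (5 - 1) = 8 - 4 = 4.

4


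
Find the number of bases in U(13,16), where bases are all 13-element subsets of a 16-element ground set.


Bases of U(13,16) are all 13-element subsets of the 16-element ground set.
Number of bases = C(16,13).
C(16,13) = 560.

560


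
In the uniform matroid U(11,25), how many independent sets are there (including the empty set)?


Independent sets of U(11,25) are all subsets of size <= 11.
Count = (25 choose 0) + (25 choose 1) + (25 choose 2) + (25 choose 3) + (25 choose 4) + (25 choose 5) + (25 choose 6) + (25 choose 7) + (25 choose 8) + (25 choose 9) + (25 choose 10) + (25 choose 11)
     = 1 + 25 + 300 + 2300 + 12650 + 53130 + 177100 + 480700 + 1081575 + 2042975 + 3268760 + 4457400
     = 11576916.

11576916


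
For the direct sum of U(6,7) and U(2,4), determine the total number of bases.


Bases of a direct sum M1 + M2: |B| = |B(M1)| * |B(M2)|.
|B(U(6,7))| = C(7,6) = 7.
|B(U(2,4))| = C(4,2) = 6.
Total bases = 7 * 6 = 42.

42


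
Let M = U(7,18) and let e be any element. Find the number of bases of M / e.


Contracting e from U(7,18) gives U(6,17).
Bases of U(6,17) = C(17,6) = 12376.

12376


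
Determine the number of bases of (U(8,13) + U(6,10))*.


(M1+M2)* = M1* + M2*.
M1* = U(5,13), bases: C(13,5) = 1287.
M2* = U(4,10), bases: C(10,4) = 210.
|B(M*)| = 1287 * 210 = 270270.

270270


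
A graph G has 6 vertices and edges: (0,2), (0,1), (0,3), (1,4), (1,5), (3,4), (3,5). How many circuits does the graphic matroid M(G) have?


A circuit in a graphic matroid = edge set of a simple cycle.
G has 6 vertices and 7 edges.
Enumerating all minimal edge subsets forming cycles...
Total circuits found: 3.

3


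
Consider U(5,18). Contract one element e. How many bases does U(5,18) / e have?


Contracting e from U(5,18) gives U(4,17).
Bases of U(4,17) = (17 choose 4) = 2380.

2380


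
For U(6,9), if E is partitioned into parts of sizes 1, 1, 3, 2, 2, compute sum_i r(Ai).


r(Ai) = min(|Ai|, 6) for each part.
Sum = min(1,6) + min(1,6) + min(3,6) + min(2,6) + min(2,6)
    = 1 + 1 + 3 + 2 + 2
    = 9.

9


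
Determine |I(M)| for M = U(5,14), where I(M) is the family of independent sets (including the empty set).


Independent sets of U(5,14) are all subsets of size <= 5.
Count = (14 choose 0) + (14 choose 1) + (14 choose 2) + (14 choose 3) + (14 choose 4) + (14 choose 5)
     = 1 + 14 + 91 + 364 + 1001 + 2002
     = 3473.

3473


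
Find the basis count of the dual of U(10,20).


The dual of U(r,n) is U(n-r, n) = U(10,20).
Bases of U(10,20) are all (10)-element subsets.
|B(M*)| = C(20,10) = 20! / (10! * 10!) = 184756.

184756


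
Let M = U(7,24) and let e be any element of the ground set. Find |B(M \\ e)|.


Deleting e from U(7,24) gives U(7,23) since n > r.
Bases of U(7,23) = C(23,7) = 245157.

245157


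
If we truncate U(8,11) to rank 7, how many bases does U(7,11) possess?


Truncating U(8,11) to rank 7 gives U(7,11).
Bases of U(7,11) are all 7-element subsets of 11 elements.
Number of bases = (11 choose 7) = 330.

330


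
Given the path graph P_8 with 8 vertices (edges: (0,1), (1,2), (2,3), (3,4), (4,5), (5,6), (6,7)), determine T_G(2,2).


A path on 8 vertices is a tree with 7 edges.
T(x,y) = x^(7) for any tree.
T(2,2) = 2^7 = 128.

128


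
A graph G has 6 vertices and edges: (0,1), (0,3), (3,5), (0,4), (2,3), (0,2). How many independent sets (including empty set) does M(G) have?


An independent set in a graphic matroid is an acyclic edge subset.
G has 6 vertices and 6 edges.
Enumerate all 2^6 = 64 subsets, checking for acyclicity.
Total independent sets = 56.

56


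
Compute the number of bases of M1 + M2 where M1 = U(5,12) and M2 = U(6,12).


Bases of a direct sum M1 + M2: |B| = |B(M1)| * |B(M2)|.
|B(U(5,12))| = C(12,5) = 792.
|B(U(6,12))| = C(12,6) = 924.
Total bases = 792 * 924 = 731808.

731808


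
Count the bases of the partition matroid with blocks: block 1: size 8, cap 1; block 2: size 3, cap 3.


A basis picks exactly ci elements from block i.
Number of bases = product of C(|Si|, ci).
= C(8,1) * C(3,3)
= 8 * 1
= 8.

8


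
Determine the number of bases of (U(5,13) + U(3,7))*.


(M1+M2)* = M1* + M2*.
M1* = U(8,13), bases: C(13,8) = 1287.
M2* = U(4,7), bases: C(7,4) = 35.
|B(M*)| = 1287 * 35 = 45045.

45045


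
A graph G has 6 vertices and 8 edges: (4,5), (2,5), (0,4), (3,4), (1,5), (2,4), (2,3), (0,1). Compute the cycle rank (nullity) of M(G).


Cycle rank (nullity) = |E| - r(M) = |E| - (|V| - c).
|E| = 8, |V| = 6, c = 1.
Nullity = 8 - (6 - 1) = 8 - 5 = 3.

3
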